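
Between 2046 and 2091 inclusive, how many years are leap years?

11

Multiples of 4 in [2046,2091]: 11.
Of those, multiples of 100: 0 (not leap unless ÷400).
Multiples of 400: 0.
Leap years = 11 − 0 + 0 = 11.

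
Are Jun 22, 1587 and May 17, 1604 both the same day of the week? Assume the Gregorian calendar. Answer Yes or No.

From Jun 22, 1587 to May 17, 1604 is 6174 days.
6174 mod 7 = 0, so they are the same weekday.
(Jun 22, 1587 is a Monday; May 17, 1604 is a Monday.)

Yes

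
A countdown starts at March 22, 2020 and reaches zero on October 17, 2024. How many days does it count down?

Mar 22, 2020 → Mar 22, 2021: 365 days.
Mar 22, 2021 → Mar 22, 2022: 365 days.
Mar 22, 2022 → Mar 22, 2023: 365 days.
Mar 22, 2023 → Mar 22, 2024: 366 days (Feb 29, 2024 is in that span).
Mar 22, 2024 → Apr 22, 2024: 31 days (March has 31).
Apr 22, 2024 → May 22, 2024: 30 days (April has 30).
May 22, 2024 → Jun 22, 2024: 31 days (May has 31).
Jun 22, 2024 → Jul 22, 2024: 30 days (June has 30).
Jul 22, 2024 → Aug 22, 2024: 31 days (July has 31).
Aug 22, 2024 → Sep 22, 2024: 31 days (August has 31).
Sep 22, 2024 → Oct 17, 2024: 25 days.
Total: 1670 days.

1670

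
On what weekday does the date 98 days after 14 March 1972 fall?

Tuesday

First find the weekday of Mar 14, 1972. Doomsday rule: the anchor day for the 1900s is Wednesday. For year 72: 72÷12 = 6 r 0, and 0÷4 = 0, so 6+0+0 = 6.
Wednesday + 6 ≡ Tuesday — that's 1972's doomsday.
In March the doomsday date is Mar 14.
Mar 14 is the doomsday itself: Tuesday.
98 mod 7 = 0, so 98 days after a Tuesday is Tuesday + 0 = Tuesday.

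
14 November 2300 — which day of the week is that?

Wednesday

Doomsday rule: the anchor day for the 2300s is Wednesday. For year 00: 0÷12 = 0 r 0, and 0÷4 = 0, so 0+0+0 = 0.
Wednesday + 0 ≡ Wednesday — that's 2300's doomsday.
In November the doomsday date is Nov 7.
Nov 14 is 7 days after Nov 7; 7 mod 7 = 0, so Wednesday + 0 = Wednesday.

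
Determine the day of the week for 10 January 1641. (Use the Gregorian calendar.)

Thursday

Doomsday rule: the anchor day for the 1600s is Tuesday. For year 41: 41÷12 = 3 r 5, and 5÷4 = 1, so 3+5+1 = 9.
Tuesday + 9 ≡ Thursday — that's 1641's doomsday.
In January the doomsday date is Jan 3 (1641 is not a leap year).
Jan 10 is 7 days after Jan 3; 7 mod 7 = 0, so Thursday + 0 = Thursday.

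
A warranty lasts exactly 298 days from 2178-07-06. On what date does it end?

Jul has 31 days: +26 → Aug 1, 2178 (272 left).
Aug has 31 days: +31 → Sep 1, 2178 (241 left).
Sep has 30 days: +30 → Oct 1, 2178 (211 left).
Oct has 31 days: +31 → Nov 1, 2178 (180 left).
Nov has 30 days: +30 → Dec 1, 2178 (150 left).
Dec has 31 days: +31 → Jan 1, 2179 (119 left).
Jan has 31 days: +31 → Feb 1, 2179 (88 left).
Feb has 28 days: +28 → Mar 1, 2179 (60 left).
Mar has 31 days: +31 → Apr 1, 2179 (29 left).
+29 → Apr 30, 2179.

April 30, 2179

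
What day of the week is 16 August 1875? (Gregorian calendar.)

Doomsday rule: the anchor day for the 1800s is Friday. For year 75: 75÷12 = 6 r 3, and 3÷4 = 0, so 6+3+0 = 9.
Friday + 9 ≡ Sunday — that's 1875's doomsday.
In August the doomsday date is Aug 8.
Aug 16 is 8 days after Aug 8; 8 mod 7 = 1, so Sunday + 1 = Monday.

Monday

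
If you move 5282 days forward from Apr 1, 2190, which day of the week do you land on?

First find the weekday of Apr 1, 2190. Doomsday rule: the anchor day for the 2100s is Sunday. For year 90: 90÷12 = 7 r 6, and 6÷4 = 1, so 7+6+1 = 14.
Sunday + 14 ≡ Sunday — that's 2190's doomsday.
In April the doomsday date is Apr 4.
Apr 1 is 3 days before Apr 4; 3 mod 7 = 3, so Sunday − 3 = Thursday.
5282 mod 7 = 4, so 5282 days after a Thursday is Thursday + 4 = Monday.

Monday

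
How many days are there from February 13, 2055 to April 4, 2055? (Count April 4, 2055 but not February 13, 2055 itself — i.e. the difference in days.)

50

Feb 13, 2055 → Mar 13, 2055: 28 days (February has 28).
Mar 13, 2055 → Apr 4, 2055: 22 days.
Total: 50 days.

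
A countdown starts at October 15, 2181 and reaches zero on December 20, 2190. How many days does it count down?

Oct 15, 2181 → Oct 15, 2182: 365 days.
Oct 15, 2182 → Oct 15, 2183: 365 days.
Oct 15, 2183 → Oct 15, 2184: 366 days (Feb 29, 2184 is in that span).
Oct 15, 2184 → Oct 15, 2185: 365 days.
Oct 15, 2185 → Oct 15, 2186: 365 days.
Oct 15, 2186 → Oct 15, 2187: 365 days.
Oct 15, 2187 → Oct 15, 2188: 366 days (Feb 29, 2188 is in that span).
Oct 15, 2188 → Oct 15, 2189: 365 days.
Oct 15, 2189 → Oct 15, 2190: 365 days.
Oct 15, 2190 → Nov 15, 2190: 31 days (October has 31).
Nov 15, 2190 → Dec 15, 2190: 30 days (November has 30).
Dec 15, 2190 → Dec 20, 2190: 5 days.
Total: 3353 days.

3353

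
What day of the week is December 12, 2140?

Doomsday rule: the anchor day for the 2100s is Sunday. For year 40: 40÷12 = 3 r 4, and 4÷4 = 1, so 3+4+1 = 8.
Sunday + 8 ≡ Monday — that's 2140's doomsday.
In December the doomsday date is Dec 12.
Dec 12 is the doomsday itself: Monday.

Monday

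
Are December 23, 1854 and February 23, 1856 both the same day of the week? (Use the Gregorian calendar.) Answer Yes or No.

Yes

From Dec 23, 1854 to Feb 23, 1856 is 427 days.
427 mod 7 = 0, so they are the same weekday.
(Dec 23, 1854 is a Saturday; Feb 23, 1856 is a Saturday.)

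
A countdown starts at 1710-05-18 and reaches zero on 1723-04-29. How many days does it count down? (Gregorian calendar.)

May 18, 1710 → May 18, 1711: 365 days.
May 18, 1711 → May 18, 1712: 366 days (Feb 29, 1712 is in that span).
May 18, 1712 → May 18, 1713: 365 days.
May 18, 1713 → May 18, 1714: 365 days.
May 18, 1714 → May 18, 1715: 365 days.
May 18, 1715 → May 18, 1716: 366 days (Feb 29, 1716 is in that span).
May 18, 1716 → May 18, 1717: 365 days.
May 18, 1717 → May 18, 1718: 365 days.
May 18, 1718 → May 18, 1719: 365 days.
May 18, 1719 → May 18, 1720: 366 days (Feb 29, 1720 is in that span).
May 18, 1720 → May 18, 1721: 365 days.
May 18, 1721 → May 18, 1722: 365 days.
May 18, 1722 → Jun 18, 1722: 31 days (May has 31).
Jun 18, 1722 → Jul 18, 1722: 30 days (June has 30).
Jul 18, 1722 → Aug 18, 1722: 31 days (July has 31).
Aug 18, 1722 → Sep 18, 1722: 31 days (August has 31).
Sep 18, 1722 → Oct 18, 1722: 30 days (September has 30).
Oct 18, 1722 → Nov 18, 1722: 31 days (October has 31).
Nov 18, 1722 → Dec 18, 1722: 30 days (November has 30).
Dec 18, 1722 → Jan 18, 1723: 31 days (December has 31).
Jan 18, 1723 → Feb 18, 1723: 31 days (January has 31).
Feb 18, 1723 → Mar 18, 1723: 28 days (February has 28).
Mar 18, 1723 → Apr 18, 1723: 31 days (March has 31).
Apr 18, 1723 → Apr 29, 1723: 11 days.
Total: 4729 days.

4729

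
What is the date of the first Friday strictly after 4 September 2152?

September 8, 2152

Sep 4, 2152 is a Monday.
From Monday to the next Friday is 4 days.
Sep 4, 2152 + 4 = Sep 8, 2152.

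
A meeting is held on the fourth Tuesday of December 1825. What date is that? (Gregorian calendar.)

December 1, 1825 is a Thursday.
The first Tuesday is therefore December 6 (5 days later).
The fourth Tuesday is 6 + 3×7 = December 27.

December 27, 1825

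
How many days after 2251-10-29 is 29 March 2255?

Oct 29, 2251 → Oct 29, 2252: 366 days (Feb 29, 2252 is in that span).
Oct 29, 2252 → Oct 29, 2253: 365 days.
Oct 29, 2253 → Oct 29, 2254: 365 days.
Oct 29, 2254 → Nov 29, 2254: 31 days (October has 31).
Nov 29, 2254 → Dec 29, 2254: 30 days (November has 30).
Dec 29, 2254 → Jan 29, 2255: 31 days (December has 31).
Jan 29, 2255 → Feb 28, 2255: 30 days (January has 31).
Feb 28, 2255 → Mar 28, 2255: 28 days (February has 28).
Mar 28, 2255 → Mar 29, 2255: 1 days.
Total: 1247 days.

1247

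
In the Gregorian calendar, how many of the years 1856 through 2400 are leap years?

Multiples of 4 in [1856,2400]: 137.
Of those, multiples of 100: 6 (not leap unless ÷400).
Multiples of 400: 2.
Leap years = 137 − 6 + 2 = 133.

133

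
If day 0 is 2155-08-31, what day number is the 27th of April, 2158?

Aug 31, 2155 → Aug 31, 2156: 366 days (Feb 29, 2156 is in that span).
Aug 31, 2156 → Aug 31, 2157: 365 days.
Aug 31, 2157 → Sep 30, 2157: 30 days (August has 31).
Sep 30, 2157 → Oct 30, 2157: 30 days (September has 30).
Oct 30, 2157 → Nov 30, 2157: 31 days (October has 31).
Nov 30, 2157 → Dec 30, 2157: 30 days (November has 30).
Dec 30, 2157 → Jan 30, 2158: 31 days (December has 31).
Jan 30, 2158 → Feb 28, 2158: 29 days (January has 31).
Feb 28, 2158 → Mar 28, 2158: 28 days (February has 28).
Mar 28, 2158 → Apr 27, 2158: 30 days.
Total: 970 days.

970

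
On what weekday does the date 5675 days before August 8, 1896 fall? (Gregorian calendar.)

Monday

Aug 8, 1896 is a Saturday.
5675 mod 7 = 5, so 5675 days before a Saturday is Saturday − 5 = Monday.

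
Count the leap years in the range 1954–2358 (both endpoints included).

98

Multiples of 4 in [1954,2358]: 101.
Of those, multiples of 100: 4 (not leap unless ÷400).
Multiples of 400: 1.
Leap years = 101 − 4 + 1 = 98.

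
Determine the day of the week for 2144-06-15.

Monday

Doomsday rule: the anchor day for the 2100s is Sunday. For year 44: 44÷12 = 3 r 8, and 8÷4 = 2, so 3+8+2 = 13.
Sunday + 13 ≡ Saturday — that's 2144's doomsday.
In June the doomsday date is Jun 6.
Jun 15 is 9 days after Jun 6; 9 mod 7 = 2, so Saturday + 2 = Monday.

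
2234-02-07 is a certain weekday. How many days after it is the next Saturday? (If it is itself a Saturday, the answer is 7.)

1

Feb 7, 2234 is a Friday.
From Friday to the next Saturday is 1 day.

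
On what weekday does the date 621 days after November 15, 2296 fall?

First find the weekday of Nov 15, 2296. Doomsday rule: the anchor day for the 2200s is Friday. For year 96: 96÷12 = 8 r 0, and 0÷4 = 0, so 8+0+0 = 8.
Friday + 8 ≡ Saturday — that's 2296's doomsday.
In November the doomsday date is Nov 7.
Nov 15 is 8 days after Nov 7; 8 mod 7 = 1, so Saturday + 1 = Sunday.
621 mod 7 = 5, so 621 days after a Sunday is Sunday + 5 = Friday.

Friday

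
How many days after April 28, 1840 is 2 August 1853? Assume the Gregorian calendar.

4844

Apr 28, 1840 → Apr 28, 1841: 365 days.
Apr 28, 1841 → Apr 28, 1842: 365 days.
Apr 28, 1842 → Apr 28, 1843: 365 days.
Apr 28, 1843 → Apr 28, 1844: 366 days (Feb 29, 1844 is in that span).
Apr 28, 1844 → Apr 28, 1845: 365 days.
Apr 28, 1845 → Apr 28, 1846: 365 days.
Apr 28, 1846 → Apr 28, 1847: 365 days.
Apr 28, 1847 → Apr 28, 1848: 366 days (Feb 29, 1848 is in that span).
Apr 28, 1848 → Apr 28, 1849: 365 days.
Apr 28, 1849 → Apr 28, 1850: 365 days.
Apr 28, 1850 → Apr 28, 1851: 365 days.
Apr 28, 1851 → Apr 28, 1852: 366 days (Feb 29, 1852 is in that span).
Apr 28, 1852 → Apr 28, 1853: 365 days.
Apr 28, 1853 → May 28, 1853: 30 days (April has 30).
May 28, 1853 → Jun 28, 1853: 31 days (May has 31).
Jun 28, 1853 → Jul 28, 1853: 30 days (June has 30).
Jul 28, 1853 → Aug 2, 1853: 5 days.
Total: 4844 days.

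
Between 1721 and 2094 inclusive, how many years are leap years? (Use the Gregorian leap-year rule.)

Multiples of 4 in [1721,2094]: 93.
Of those, multiples of 100: 3 (not leap unless ÷400).
Multiples of 400: 1.
Leap years = 93 − 3 + 1 = 91.

91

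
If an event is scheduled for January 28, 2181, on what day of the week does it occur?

January 1, 2181 is a Monday.
Jan 1, 2181 → Jan 28, 2181: 27 days.
Total: 27 days.
27 mod 7 = 6, so Monday + 6 = Sunday.

Sunday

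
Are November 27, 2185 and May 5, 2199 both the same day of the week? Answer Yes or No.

Yes

From Nov 27, 2185 to May 5, 2199 is 4907 days.
4907 mod 7 = 0, so they are the same weekday.
(Nov 27, 2185 is a Sunday; May 5, 2199 is a Sunday.)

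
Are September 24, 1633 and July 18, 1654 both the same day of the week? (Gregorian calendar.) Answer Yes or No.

From Sep 24, 1633 to Jul 18, 1654 is 7602 days.
7602 mod 7 = 0, so they are the same weekday.
(Sep 24, 1633 is a Saturday; Jul 18, 1654 is a Saturday.)

Yes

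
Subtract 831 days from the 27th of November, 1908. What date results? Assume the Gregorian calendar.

−366 (one year; includes Feb 29, 1908) → Nov 27, 1907 (465 left).
−365 (one year) → Nov 27, 1906 (100 left).
−27 → Oct 31, 1906 (end of Oct, 31 days; 73 left).
−31 → Sep 30, 1906 (end of Sep, 30 days; 42 left).
−30 → Aug 31, 1906 (end of Aug, 31 days; 12 left).
−12 → Aug 19, 1906.

August 19, 1906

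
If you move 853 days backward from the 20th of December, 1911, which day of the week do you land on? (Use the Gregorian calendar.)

Thursday

Dec 20, 1911 is a Wednesday.
853 mod 7 = 6, so 853 days before a Wednesday is Wednesday − 6 = Thursday.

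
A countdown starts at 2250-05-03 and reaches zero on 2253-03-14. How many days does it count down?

May 3, 2250 → May 3, 2251: 365 days.
May 3, 2251 → May 3, 2252: 366 days (Feb 29, 2252 is in that span).
May 3, 2252 → Jun 3, 2252: 31 days (May has 31).
Jun 3, 2252 → Jul 3, 2252: 30 days (June has 30).
Jul 3, 2252 → Aug 3, 2252: 31 days (July has 31).
Aug 3, 2252 → Sep 3, 2252: 31 days (August has 31).
Sep 3, 2252 → Oct 3, 2252: 30 days (September has 30).
Oct 3, 2252 → Nov 3, 2252: 31 days (October has 31).
Nov 3, 2252 → Dec 3, 2252: 30 days (November has 30).
Dec 3, 2252 → Jan 3, 2253: 31 days (December has 31).
Jan 3, 2253 → Feb 3, 2253: 31 days (January has 31).
Feb 3, 2253 → Mar 3, 2253: 28 days (February has 28).
Mar 3, 2253 → Mar 14, 2253: 11 days.
Total: 1046 days.

1046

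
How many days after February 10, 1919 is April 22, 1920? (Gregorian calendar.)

437

Feb 10, 1919 → Feb 10, 1920: 365 days.
Feb 10, 1920 → Mar 10, 1920: 29 days (February has 29).
Mar 10, 1920 → Apr 10, 1920: 31 days (March has 31).
Apr 10, 1920 → Apr 22, 1920: 12 days.
Total: 437 days.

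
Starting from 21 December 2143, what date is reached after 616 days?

August 28, 2145

+366 (one year; includes Feb 29, 2144) → Dec 21, 2144 (250 left).
Dec has 31 days: +11 → Jan 1, 2145 (239 left).
Jan has 31 days: +31 → Feb 1, 2145 (208 left).
Feb has 28 days: +28 → Mar 1, 2145 (180 left).
Mar has 31 days: +31 → Apr 1, 2145 (149 left).
Apr has 30 days: +30 → May 1, 2145 (119 left).
May has 31 days: +31 → Jun 1, 2145 (88 left).
Jun has 30 days: +30 → Jul 1, 2145 (58 left).
Jul has 31 days: +31 → Aug 1, 2145 (27 left).
+27 → Aug 28, 2145.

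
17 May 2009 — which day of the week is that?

January 1, 2009 is a Thursday.
Jan 1, 2009 → Feb 1, 2009: 31 days (January has 31).
Feb 1, 2009 → Mar 1, 2009: 28 days (February has 28).
Mar 1, 2009 → Apr 1, 2009: 31 days (March has 31).
Apr 1, 2009 → May 1, 2009: 30 days (April has 30).
May 1, 2009 → May 17, 2009: 16 days.
Total: 136 days.
136 mod 7 = 3, so Thursday + 3 = Sunday.

Sunday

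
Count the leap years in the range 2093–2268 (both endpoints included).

Multiples of 4 in [2093,2268]: 44.
Of those, multiples of 100: 2 (not leap unless ÷400).
Multiples of 400: 0.
Leap years = 44 − 2 + 0 = 42.

42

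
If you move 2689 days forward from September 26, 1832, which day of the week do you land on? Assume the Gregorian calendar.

Sep 26, 1832 is a Wednesday.
2689 mod 7 = 1, so 2689 days after a Wednesday is Wednesday + 1 = Thursday.

Thursday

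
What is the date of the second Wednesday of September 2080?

September 11, 2080

September 1, 2080 is a Sunday.
The first Wednesday is therefore September 4 (3 days later).
The second Wednesday is 4 + 1×7 = September 11.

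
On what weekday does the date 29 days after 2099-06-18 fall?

Friday

First find the weekday of Jun 18, 2099. Doomsday rule: the anchor day for the 2000s is Tuesday. For year 99: 99÷12 = 8 r 3, and 3÷4 = 0, so 8+3+0 = 11.
Tuesday + 11 ≡ Saturday — that's 2099's doomsday.
In June the doomsday date is Jun 6.
Jun 18 is 12 days after Jun 6; 12 mod 7 = 5, so Saturday + 5 = Thursday.
29 mod 7 = 1, so 29 days after a Thursday is Thursday + 1 = Friday.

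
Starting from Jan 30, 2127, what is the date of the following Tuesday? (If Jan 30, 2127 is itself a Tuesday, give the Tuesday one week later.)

February 4, 2127

Jan 30, 2127 is a Thursday.
From Thursday to the next Tuesday is 5 days.
Jan 30, 2127 + 5 = Feb 4, 2127.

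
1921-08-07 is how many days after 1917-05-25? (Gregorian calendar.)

1535

May 25, 1917 → May 25, 1918: 365 days.
May 25, 1918 → May 25, 1919: 365 days.
May 25, 1919 → May 25, 1920: 366 days (Feb 29, 1920 is in that span).
May 25, 1920 → May 25, 1921: 365 days.
May 25, 1921 → Jun 25, 1921: 31 days (May has 31).
Jun 25, 1921 → Jul 25, 1921: 30 days (June has 30).
Jul 25, 1921 → Aug 7, 1921: 13 days.
Total: 1535 days.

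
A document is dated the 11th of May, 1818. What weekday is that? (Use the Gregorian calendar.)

Doomsday rule: the anchor day for the 1800s is Friday. For year 18: 18÷12 = 1 r 6, and 6÷4 = 1, so 1+6+1 = 8.
Friday + 8 ≡ Saturday — that's 1818's doomsday.
In May the doomsday date is May 9.
May 11 is 2 days after May 9; 2 mod 7 = 2, so Saturday + 2 = Monday.

Monday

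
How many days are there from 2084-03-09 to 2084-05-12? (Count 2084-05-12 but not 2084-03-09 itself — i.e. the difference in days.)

Mar 9, 2084 → Apr 9, 2084: 31 days (March has 31).
Apr 9, 2084 → May 9, 2084: 30 days (April has 30).
May 9, 2084 → May 12, 2084: 3 days.
Total: 64 days.

64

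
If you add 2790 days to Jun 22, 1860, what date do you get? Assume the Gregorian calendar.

+365 (one year) → Jun 22, 1861 (2425 left).
+365 (one year) → Jun 22, 1862 (2060 left).
+365 (one year) → Jun 22, 1863 (1695 left).
+366 (one year; includes Feb 29, 1864) → Jun 22, 1864 (1329 left).
+365 (one year) → Jun 22, 1865 (964 left).
+365 (one year) → Jun 22, 1866 (599 left).
+365 (one year) → Jun 22, 1867 (234 left).
Jun has 30 days: +9 → Jul 1, 1867 (225 left).
Jul has 31 days: +31 → Aug 1, 1867 (194 left).
Aug has 31 days: +31 → Sep 1, 1867 (163 left).
Sep has 30 days: +30 → Oct 1, 1867 (133 left).
Oct has 31 days: +31 → Nov 1, 1867 (102 left).
Nov has 30 days: +30 → Dec 1, 1867 (72 left).
Dec has 31 days: +31 → Jan 1, 1868 (41 left).
Jan has 31 days: +31 → Feb 1, 1868 (10 left).
+10 → Feb 11, 1868.

February 11, 1868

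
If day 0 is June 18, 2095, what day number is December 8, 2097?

Jun 18, 2095 → Jun 18, 2096: 366 days (Feb 29, 2096 is in that span).
Jun 18, 2096 → Jun 18, 2097: 365 days.
Jun 18, 2097 → Jul 18, 2097: 30 days (June has 30).
Jul 18, 2097 → Aug 18, 2097: 31 days (July has 31).
Aug 18, 2097 → Sep 18, 2097: 31 days (August has 31).
Sep 18, 2097 → Oct 18, 2097: 30 days (September has 30).
Oct 18, 2097 → Nov 18, 2097: 31 days (October has 31).
Nov 18, 2097 → Dec 8, 2097: 20 days.
Total: 904 days.

904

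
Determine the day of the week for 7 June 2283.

Thursday

Doomsday rule: the anchor day for the 2200s is Friday. For year 83: 83÷12 = 6 r 11, and 11÷4 = 2, so 6+11+2 = 19.
Friday + 19 ≡ Wednesday — that's 2283's doomsday.
In June the doomsday date is Jun 6.
Jun 7 is 1 day after Jun 6; 1 mod 7 = 1, so Wednesday + 1 = Thursday.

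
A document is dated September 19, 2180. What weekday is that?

Doomsday rule: the anchor day for the 2100s is Sunday. For year 80: 80÷12 = 6 r 8, and 8÷4 = 2, so 6+8+2 = 16.
Sunday + 16 ≡ Tuesday — that's 2180's doomsday.
In September the doomsday date is Sep 5.
Sep 19 is 14 days after Sep 5; 14 mod 7 = 0, so Tuesday + 0 = Tuesday.

Tuesday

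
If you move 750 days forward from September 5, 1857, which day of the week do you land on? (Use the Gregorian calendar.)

Sunday

First find the weekday of Sep 5, 1857. Doomsday rule: the anchor day for the 1800s is Friday. For year 57: 57÷12 = 4 r 9, and 9÷4 = 2, so 4+9+2 = 15.
Friday + 15 ≡ Saturday — that's 1857's doomsday.
In September the doomsday date is Sep 5.
Sep 5 is the doomsday itself: Saturday.
750 mod 7 = 1, so 750 days after a Saturday is Saturday + 1 = Sunday.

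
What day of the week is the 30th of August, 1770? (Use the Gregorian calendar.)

Thursday

Doomsday rule: the anchor day for the 1700s is Sunday. For year 70: 70÷12 = 5 r 10, and 10÷4 = 2, so 5+10+2 = 17.
Sunday + 17 ≡ Wednesday — that's 1770's doomsday.
In August the doomsday date is Aug 8.
Aug 30 is 22 days after Aug 8; 22 mod 7 = 1, so Wednesday + 1 = Thursday.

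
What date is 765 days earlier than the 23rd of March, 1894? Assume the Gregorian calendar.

−365 (one year) → Mar 23, 1893 (400 left).
−23 → Feb 28, 1893 (end of Feb, 28 days; 377 left).
−28 → Jan 31, 1893 (end of Jan, 31 days; 349 left).
−31 → Dec 31, 1892 (end of Dec, 31 days; 318 left).
−31 → Nov 30, 1892 (end of Nov, 30 days; 287 left).
−30 → Oct 31, 1892 (end of Oct, 31 days; 257 left).
−31 → Sep 30, 1892 (end of Sep, 30 days; 226 left).
−30 → Aug 31, 1892 (end of Aug, 31 days; 196 left).
−31 → Jul 31, 1892 (end of Jul, 31 days; 165 left).
−31 → Jun 30, 1892 (end of Jun, 30 days; 134 left).
−30 → May 31, 1892 (end of May, 31 days; 104 left).
−31 → Apr 30, 1892 (end of Apr, 30 days; 73 left).
−30 → Mar 31, 1892 (end of Mar, 31 days; 43 left).
−31 → Feb 29, 1892 (end of Feb, 29 days; 12 left).
−12 → Feb 17, 1892.

February 17, 1892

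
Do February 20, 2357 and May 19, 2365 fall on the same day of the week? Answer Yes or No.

From Feb 20, 2357 to May 19, 2365 is 3010 days.
3010 mod 7 = 0, so they are the same weekday.
(Feb 20, 2357 is a Wednesday; May 19, 2365 is a Wednesday.)

Yes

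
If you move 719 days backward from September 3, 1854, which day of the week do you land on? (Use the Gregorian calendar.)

Sep 3, 1854 is a Sunday.
719 mod 7 = 5, so 719 days before a Sunday is Sunday − 5 = Tuesday.

Tuesday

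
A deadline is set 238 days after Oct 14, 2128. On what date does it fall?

Oct has 31 days: +18 → Nov 1, 2128 (220 left).
Nov has 30 days: +30 → Dec 1, 2128 (190 left).
Dec has 31 days: +31 → Jan 1, 2129 (159 left).
Jan has 31 days: +31 → Feb 1, 2129 (128 left).
Feb has 28 days: +28 → Mar 1, 2129 (100 left).
Mar has 31 days: +31 → Apr 1, 2129 (69 left).
Apr has 30 days: +30 → May 1, 2129 (39 left).
May has 31 days: +31 → Jun 1, 2129 (8 left).
+8 → Jun 9, 2129.

June 9, 2129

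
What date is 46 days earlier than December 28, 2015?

−28 → Nov 30, 2015 (end of Nov, 30 days; 18 left).
−18 → Nov 12, 2015.

November 12, 2015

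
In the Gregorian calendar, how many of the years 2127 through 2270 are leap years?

35

Multiples of 4 in [2127,2270]: 36.
Of those, multiples of 100: 1 (not leap unless ÷400).
Multiples of 400: 0.
Leap years = 36 − 1 + 0 = 35.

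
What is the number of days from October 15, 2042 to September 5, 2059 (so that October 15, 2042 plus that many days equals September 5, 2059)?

6169

Oct 15, 2042 → Oct 15, 2043: 365 days.
Oct 15, 2043 → Oct 15, 2044: 366 days (Feb 29, 2044 is in that span).
Oct 15, 2044 → Oct 15, 2045: 365 days.
Oct 15, 2045 → Oct 15, 2046: 365 days.
Oct 15, 2046 → Oct 15, 2047: 365 days.
Oct 15, 2047 → Oct 15, 2048: 366 days (Feb 29, 2048 is in that span).
Oct 15, 2048 → Oct 15, 2049: 365 days.
Oct 15, 2049 → Oct 15, 2050: 365 days.
Oct 15, 2050 → Oct 15, 2051: 365 days.
Oct 15, 2051 → Oct 15, 2052: 366 days (Feb 29, 2052 is in that span).
Oct 15, 2052 → Oct 15, 2053: 365 days.
Oct 15, 2053 → Oct 15, 2054: 365 days.
Oct 15, 2054 → Oct 15, 2055: 365 days.
Oct 15, 2055 → Oct 15, 2056: 366 days (Feb 29, 2056 is in that span).
Oct 15, 2056 → Oct 15, 2057: 365 days.
Oct 15, 2057 → Oct 15, 2058: 365 days.
Oct 15, 2058 → Nov 15, 2058: 31 days (October has 31).
Nov 15, 2058 → Dec 15, 2058: 30 days (November has 30).
Dec 15, 2058 → Jan 15, 2059: 31 days (December has 31).
Jan 15, 2059 → Feb 15, 2059: 31 days (January has 31).
Feb 15, 2059 → Mar 15, 2059: 28 days (February has 28).
Mar 15, 2059 → Apr 15, 2059: 31 days (March has 31).
Apr 15, 2059 → May 15, 2059: 30 days (April has 30).
May 15, 2059 → Jun 15, 2059: 31 days (May has 31).
Jun 15, 2059 → Jul 15, 2059: 30 days (June has 30).
Jul 15, 2059 → Aug 15, 2059: 31 days (July has 31).
Aug 15, 2059 → Sep 5, 2059: 21 days.
Total: 6169 days.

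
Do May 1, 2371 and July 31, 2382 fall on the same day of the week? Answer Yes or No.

Yes

From May 1, 2371 to Jul 31, 2382 is 4109 days.
4109 mod 7 = 0, so they are the same weekday.
(May 1, 2371 is a Saturday; Jul 31, 2382 is a Saturday.)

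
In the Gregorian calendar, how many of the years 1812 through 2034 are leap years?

Multiples of 4 in [1812,2034]: 56.
Of those, multiples of 100: 2 (not leap unless ÷400).
Multiples of 400: 1.
Leap years = 56 − 2 + 1 = 55.

55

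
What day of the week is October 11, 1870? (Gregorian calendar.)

Tuesday

January 1, 1870 is a Saturday.
Jan 1, 1870 → Feb 1, 1870: 31 days (January has 31).
Feb 1, 1870 → Mar 1, 1870: 28 days (February has 28).
Mar 1, 1870 → Apr 1, 1870: 31 days (March has 31).
Apr 1, 1870 → May 1, 1870: 30 days (April has 30).
May 1, 1870 → Jun 1, 1870: 31 days (May has 31).
Jun 1, 1870 → Jul 1, 1870: 30 days (June has 30).
Jul 1, 1870 → Aug 1, 1870: 31 days (July has 31).
Aug 1, 1870 → Sep 1, 1870: 31 days (August has 31).
Sep 1, 1870 → Oct 1, 1870: 30 days (September has 30).
Oct 1, 1870 → Oct 11, 1870: 10 days.
Total: 283 days.
283 mod 7 = 3, so Saturday + 3 = Tuesday.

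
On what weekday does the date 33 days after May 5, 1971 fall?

First find the weekday of May 5, 1971. Doomsday rule: the anchor day for the 1900s is Wednesday. For year 71: 71÷12 = 5 r 11, and 11÷4 = 2, so 5+11+2 = 18.
Wednesday + 18 ≡ Sunday — that's 1971's doomsday.
In May the doomsday date is May 9.
May 5 is 4 days before May 9; 4 mod 7 = 4, so Sunday − 4 = Wednesday.
33 mod 7 = 5, so 33 days after a Wednesday is Wednesday + 5 = Monday.

Monday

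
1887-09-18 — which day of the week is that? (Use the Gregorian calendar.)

Sunday

Doomsday rule: the anchor day for the 1800s is Friday. For year 87: 87÷12 = 7 r 3, and 3÷4 = 0, so 7+3+0 = 10.
Friday + 10 ≡ Monday — that's 1887's doomsday.
In September the doomsday date is Sep 5.
Sep 18 is 13 days after Sep 5; 13 mod 7 = 6, so Monday + 6 = Sunday.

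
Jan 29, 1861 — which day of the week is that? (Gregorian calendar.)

January 1, 1861 is a Tuesday.
Jan 1, 1861 → Jan 29, 1861: 28 days.
Total: 28 days.
28 mod 7 = 0, so Tuesday + 0 = Tuesday.

Tuesday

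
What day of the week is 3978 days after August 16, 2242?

Thursday

First find the weekday of Aug 16, 2242. Doomsday rule: the anchor day for the 2200s is Friday. For year 42: 42÷12 = 3 r 6, and 6÷4 = 1, so 3+6+1 = 10.
Friday + 10 ≡ Monday — that's 2242's doomsday.
In August the doomsday date is Aug 8.
Aug 16 is 8 days after Aug 8; 8 mod 7 = 1, so Monday + 1 = Tuesday.
3978 mod 7 = 2, so 3978 days after a Tuesday is Tuesday + 2 = Thursday.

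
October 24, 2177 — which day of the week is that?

Friday

Doomsday rule: the anchor day for the 2100s is Sunday. For year 77: 77÷12 = 6 r 5, and 5÷4 = 1, so 6+5+1 = 12.
Sunday + 12 ≡ Friday — that's 2177's doomsday.
In October the doomsday date is Oct 10.
Oct 24 is 14 days after Oct 10; 14 mod 7 = 0, so Friday + 0 = Friday.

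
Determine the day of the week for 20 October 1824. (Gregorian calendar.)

Wednesday

January 1, 1824 is a Thursday.
Jan 1, 1824 → Feb 1, 1824: 31 days (January has 31).
Feb 1, 1824 → Mar 1, 1824: 29 days (February has 29).
Mar 1, 1824 → Apr 1, 1824: 31 days (March has 31).
Apr 1, 1824 → May 1, 1824: 30 days (April has 30).
May 1, 1824 → Jun 1, 1824: 31 days (May has 31).
Jun 1, 1824 → Jul 1, 1824: 30 days (June has 30).
Jul 1, 1824 → Aug 1, 1824: 31 days (July has 31).
Aug 1, 1824 → Sep 1, 1824: 31 days (August has 31).
Sep 1, 1824 → Oct 1, 1824: 30 days (September has 30).
Oct 1, 1824 → Oct 20, 1824: 19 days.
Total: 293 days.
293 mod 7 = 6, so Thursday + 6 = Wednesday.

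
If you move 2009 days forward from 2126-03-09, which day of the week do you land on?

First find the weekday of Mar 9, 2126. Doomsday rule: the anchor day for the 2100s is Sunday. For year 26: 26÷12 = 2 r 2, and 2÷4 = 0, so 2+2+0 = 4.
Sunday + 4 ≡ Thursday — that's 2126's doomsday.
In March the doomsday date is Mar 14.
Mar 9 is 5 days before Mar 14; 5 mod 7 = 5, so Thursday − 5 = Saturday.
2009 mod 7 = 0, so 2009 days after a Saturday is Saturday + 0 = Saturday.

Saturday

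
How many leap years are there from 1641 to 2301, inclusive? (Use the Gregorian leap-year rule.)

Multiples of 4 in [1641,2301]: 165.
Of those, multiples of 100: 7 (not leap unless ÷400).
Multiples of 400: 1.
Leap years = 165 − 7 + 1 = 159.

159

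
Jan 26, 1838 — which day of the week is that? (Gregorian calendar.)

Doomsday rule: the anchor day for the 1800s is Friday. For year 38: 38÷12 = 3 r 2, and 2÷4 = 0, so 3+2+0 = 5.
Friday + 5 ≡ Wednesday — that's 1838's doomsday.
In January the doomsday date is Jan 3 (1838 is not a leap year).
Jan 26 is 23 days after Jan 3; 23 mod 7 = 2, so Wednesday + 2 = Friday.

Friday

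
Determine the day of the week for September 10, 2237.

Doomsday rule: the anchor day for the 2200s is Friday. For year 37: 37÷12 = 3 r 1, and 1÷4 = 0, so 3+1+0 = 4.
Friday + 4 ≡ Tuesday — that's 2237's doomsday.
In September the doomsday date is Sep 5.
Sep 10 is 5 days after Sep 5; 5 mod 7 = 5, so Tuesday + 5 = Sunday.

Sunday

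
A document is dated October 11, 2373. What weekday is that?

Doomsday rule: the anchor day for the 2300s is Wednesday. For year 73: 73÷12 = 6 r 1, and 1÷4 = 0, so 6+1+0 = 7.
Wednesday + 7 ≡ Wednesday — that's 2373's doomsday.
In October the doomsday date is Oct 10.
Oct 11 is 1 day after Oct 10; 1 mod 7 = 1, so Wednesday + 1 = Thursday.

Thursday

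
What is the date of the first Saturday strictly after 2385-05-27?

May 27, 2385 is a Monday.
From Monday to the next Saturday is 5 days.
May 27, 2385 + 5 = Jun 1, 2385.

June 1, 2385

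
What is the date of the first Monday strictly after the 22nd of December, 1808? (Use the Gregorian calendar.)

December 26, 1808

Dec 22, 1808 is a Thursday.
From Thursday to the next Monday is 4 days.
Dec 22, 1808 + 4 = Dec 26, 1808.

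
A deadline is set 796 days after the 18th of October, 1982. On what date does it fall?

December 22, 1984

+365 (one year) → Oct 18, 1983 (431 left).
+366 (one year; includes Feb 29, 1984) → Oct 18, 1984 (65 left).
Oct has 31 days: +14 → Nov 1, 1984 (51 left).
Nov has 30 days: +30 → Dec 1, 1984 (21 left).
+21 → Dec 22, 1984.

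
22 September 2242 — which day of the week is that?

Doomsday rule: the anchor day for the 2200s is Friday. For year 42: 42÷12 = 3 r 6, and 6÷4 = 1, so 3+6+1 = 10.
Friday + 10 ≡ Monday — that's 2242's doomsday.
In September the doomsday date is Sep 5.
Sep 22 is 17 days after Sep 5; 17 mod 7 = 3, so Monday + 3 = Thursday.

Thursday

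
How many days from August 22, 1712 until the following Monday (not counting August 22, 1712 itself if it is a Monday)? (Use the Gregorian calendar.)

7

Aug 22, 1712 is a Monday.
From Monday to the next Monday is 7 days.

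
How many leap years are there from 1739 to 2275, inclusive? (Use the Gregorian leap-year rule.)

Multiples of 4 in [1739,2275]: 134.
Of those, multiples of 100: 5 (not leap unless ÷400).
Multiples of 400: 1.
Leap years = 134 − 5 + 1 = 130.

130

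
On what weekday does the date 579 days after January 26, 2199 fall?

Thursday

First find the weekday of Jan 26, 2199. Doomsday rule: the anchor day for the 2100s is Sunday. For year 99: 99÷12 = 8 r 3, and 3÷4 = 0, so 8+3+0 = 11.
Sunday + 11 ≡ Thursday — that's 2199's doomsday.
In January the doomsday date is Jan 3 (2199 is not a leap year).
Jan 26 is 23 days after Jan 3; 23 mod 7 = 2, so Thursday + 2 = Saturday.
579 mod 7 = 5, so 579 days after a Saturday is Saturday + 5 = Thursday.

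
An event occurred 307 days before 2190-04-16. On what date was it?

June 13, 2189

−16 → Mar 31, 2190 (end of Mar, 31 days; 291 left).
−31 → Feb 28, 2190 (end of Feb, 28 days; 260 left).
−28 → Jan 31, 2190 (end of Jan, 31 days; 232 left).
−31 → Dec 31, 2189 (end of Dec, 31 days; 201 left).
−31 → Nov 30, 2189 (end of Nov, 30 days; 170 left).
−30 → Oct 31, 2189 (end of Oct, 31 days; 140 left).
−31 → Sep 30, 2189 (end of Sep, 30 days; 109 left).
−30 → Aug 31, 2189 (end of Aug, 31 days; 79 left).
−31 → Jul 31, 2189 (end of Jul, 31 days; 48 left).
−31 → Jun 30, 2189 (end of Jun, 30 days; 17 left).
−17 → Jun 13, 2189.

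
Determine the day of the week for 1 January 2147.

Doomsday rule: the anchor day for the 2100s is Sunday. For year 47: 47÷12 = 3 r 11, and 11÷4 = 2, so 3+11+2 = 16.
Sunday + 16 ≡ Tuesday — that's 2147's doomsday.
In January the doomsday date is Jan 3 (2147 is not a leap year).
Jan 1 is 2 days before Jan 3; 2 mod 7 = 2, so Tuesday − 2 = Sunday.

Sunday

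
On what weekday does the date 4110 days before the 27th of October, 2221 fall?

Friday

First find the weekday of Oct 27, 2221. Doomsday rule: the anchor day for the 2200s is Friday. For year 21: 21÷12 = 1 r 9, and 9÷4 = 2, so 1+9+2 = 12.
Friday + 12 ≡ Wednesday — that's 2221's doomsday.
In October the doomsday date is Oct 10.
Oct 27 is 17 days after Oct 10; 17 mod 7 = 3, so Wednesday + 3 = Saturday.
4110 mod 7 = 1, so 4110 days before a Saturday is Saturday − 1 = Friday.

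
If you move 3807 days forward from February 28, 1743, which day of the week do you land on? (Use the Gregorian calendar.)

Wednesday

First find the weekday of Feb 28, 1743. Doomsday rule: the anchor day for the 1700s is Sunday. For year 43: 43÷12 = 3 r 7, and 7÷4 = 1, so 3+7+1 = 11.
Sunday + 11 ≡ Thursday — that's 1743's doomsday.
In February the doomsday date is Feb 28 (1743 is not a leap year).
Feb 28 is the doomsday itself: Thursday.
3807 mod 7 = 6, so 3807 days after a Thursday is Thursday + 6 = Wednesday.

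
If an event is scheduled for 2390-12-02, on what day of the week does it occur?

Doomsday rule: the anchor day for the 2300s is Wednesday. For year 90: 90÷12 = 7 r 6, and 6÷4 = 1, so 7+6+1 = 14.
Wednesday + 14 ≡ Wednesday — that's 2390's doomsday.
In December the doomsday date is Dec 12.
Dec 2 is 10 days before Dec 12; 10 mod 7 = 3, so Wednesday − 3 = Sunday.

Sunday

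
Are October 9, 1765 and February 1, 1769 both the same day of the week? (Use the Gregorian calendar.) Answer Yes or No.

From Oct 9, 1765 to Feb 1, 1769 is 1211 days.
1211 mod 7 = 0, so they are the same weekday.
(Oct 9, 1765 is a Wednesday; Feb 1, 1769 is a Wednesday.)

Yes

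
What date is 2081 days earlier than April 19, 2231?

August 7, 2225

−365 (one year) → Apr 19, 2230 (1716 left).
−365 (one year) → Apr 19, 2229 (1351 left).
−365 (one year) → Apr 19, 2228 (986 left).
−366 (one year; includes Feb 29, 2228) → Apr 19, 2227 (620 left).
−365 (one year) → Apr 19, 2226 (255 left).
−19 → Mar 31, 2226 (end of Mar, 31 days; 236 left).
−31 → Feb 28, 2226 (end of Feb, 28 days; 205 left).
−28 → Jan 31, 2226 (end of Jan, 31 days; 177 left).
−31 → Dec 31, 2225 (end of Dec, 31 days; 146 left).
−31 → Nov 30, 2225 (end of Nov, 30 days; 115 left).
−30 → Oct 31, 2225 (end of Oct, 31 days; 85 left).
−31 → Sep 30, 2225 (end of Sep, 30 days; 54 left).
−30 → Aug 31, 2225 (end of Aug, 31 days; 24 left).
−24 → Aug 7, 2225.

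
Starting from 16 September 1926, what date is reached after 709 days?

August 25, 1928

+365 (one year) → Sep 16, 1927 (344 left).
Sep has 30 days: +15 → Oct 1, 1927 (329 left).
Oct has 31 days: +31 → Nov 1, 1927 (298 left).
Nov has 30 days: +30 → Dec 1, 1927 (268 left).
Dec has 31 days: +31 → Jan 1, 1928 (237 left).
Jan has 31 days: +31 → Feb 1, 1928 (206 left).
Feb has 29 days: +29 → Mar 1, 1928 (177 left).
Mar has 31 days: +31 → Apr 1, 1928 (146 left).
Apr has 30 days: +30 → May 1, 1928 (116 left).
May has 31 days: +31 → Jun 1, 1928 (85 left).
Jun has 30 days: +30 → Jul 1, 1928 (55 left).
Jul has 31 days: +31 → Aug 1, 1928 (24 left).
+24 → Aug 25, 1928.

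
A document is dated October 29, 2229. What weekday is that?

Doomsday rule: the anchor day for the 2200s is Friday. For year 29: 29÷12 = 2 r 5, and 5÷4 = 1, so 2+5+1 = 8.
Friday + 8 ≡ Saturday — that's 2229's doomsday.
In October the doomsday date is Oct 10.
Oct 29 is 19 days after Oct 10; 19 mod 7 = 5, so Saturday + 5 = Thursday.

Thursday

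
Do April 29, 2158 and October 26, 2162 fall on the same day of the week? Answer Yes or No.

From Apr 29, 2158 to Oct 26, 2162 is 1641 days.
1641 mod 7 = 3, so they are different weekdays.
(Apr 29, 2158 is a Saturday; Oct 26, 2162 is a Tuesday.)

No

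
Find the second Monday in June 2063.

June 1, 2063 is a Friday.
The first Monday is therefore June 4 (3 days later).
The second Monday is 4 + 1×7 = June 11.

June 11, 2063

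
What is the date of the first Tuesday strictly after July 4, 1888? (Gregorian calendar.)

Jul 4, 1888 is a Wednesday.
From Wednesday to the next Tuesday is 6 days.
Jul 4, 1888 + 6 = Jul 10, 1888.

July 10, 1888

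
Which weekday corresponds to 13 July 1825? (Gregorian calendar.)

Doomsday rule: the anchor day for the 1800s is Friday. For year 25: 25÷12 = 2 r 1, and 1÷4 = 0, so 2+1+0 = 3.
Friday + 3 ≡ Monday — that's 1825's doomsday.
In July the doomsday date is Jul 11.
Jul 13 is 2 days after Jul 11; 2 mod 7 = 2, so Monday + 2 = Wednesday.

Wednesday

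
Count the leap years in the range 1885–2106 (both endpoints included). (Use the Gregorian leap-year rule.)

53

Multiples of 4 in [1885,2106]: 55.
Of those, multiples of 100: 3 (not leap unless ÷400).
Multiples of 400: 1.
Leap years = 55 − 3 + 1 = 53.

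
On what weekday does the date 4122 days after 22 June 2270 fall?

Tuesday

First find the weekday of Jun 22, 2270. Doomsday rule: the anchor day for the 2200s is Friday. For year 70: 70÷12 = 5 r 10, and 10÷4 = 2, so 5+10+2 = 17.
Friday + 17 ≡ Monday — that's 2270's doomsday.
In June the doomsday date is Jun 6.
Jun 22 is 16 days after Jun 6; 16 mod 7 = 2, so Monday + 2 = Wednesday.
4122 mod 7 = 6, so 4122 days after a Wednesday is Wednesday + 6 = Tuesday.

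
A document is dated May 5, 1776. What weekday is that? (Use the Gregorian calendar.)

Doomsday rule: the anchor day for the 1700s is Sunday. For year 76: 76÷12 = 6 r 4, and 4÷4 = 1, so 6+4+1 = 11.
Sunday + 11 ≡ Thursday — that's 1776's doomsday.
In May the doomsday date is May 9.
May 5 is 4 days before May 9; 4 mod 7 = 4, so Thursday − 4 = Sunday.

Sunday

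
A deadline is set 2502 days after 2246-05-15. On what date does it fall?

March 21, 2253

+365 (one year) → May 15, 2247 (2137 left).
+366 (one year; includes Feb 29, 2248) → May 15, 2248 (1771 left).
+365 (one year) → May 15, 2249 (1406 left).
+365 (one year) → May 15, 2250 (1041 left).
+365 (one year) → May 15, 2251 (676 left).
+366 (one year; includes Feb 29, 2252) → May 15, 2252 (310 left).
May has 31 days: +17 → Jun 1, 2252 (293 left).
Jun has 30 days: +30 → Jul 1, 2252 (263 left).
Jul has 31 days: +31 → Aug 1, 2252 (232 left).
Aug has 31 days: +31 → Sep 1, 2252 (201 left).
Sep has 30 days: +30 → Oct 1, 2252 (171 left).
Oct has 31 days: +31 → Nov 1, 2252 (140 left).
Nov has 30 days: +30 → Dec 1, 2252 (110 left).
Dec has 31 days: +31 → Jan 1, 2253 (79 left).
Jan has 31 days: +31 → Feb 1, 2253 (48 left).
Feb has 28 days: +28 → Mar 1, 2253 (20 left).
+20 → Mar 21, 2253.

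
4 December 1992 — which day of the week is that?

Doomsday rule: the anchor day for the 1900s is Wednesday. For year 92: 92÷12 = 7 r 8, and 8÷4 = 2, so 7+8+2 = 17.
Wednesday + 17 ≡ Saturday — that's 1992's doomsday.
In December the doomsday date is Dec 12.
Dec 4 is 8 days before Dec 12; 8 mod 7 = 1, so Saturday − 1 = Friday.

Friday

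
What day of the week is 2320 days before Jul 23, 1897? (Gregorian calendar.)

First find the weekday of Jul 23, 1897. Doomsday rule: the anchor day for the 1800s is Friday. For year 97: 97÷12 = 8 r 1, and 1÷4 = 0, so 8+1+0 = 9.
Friday + 9 ≡ Sunday — that's 1897's doomsday.
In July the doomsday date is Jul 11.
Jul 23 is 12 days after Jul 11; 12 mod 7 = 5, so Sunday + 5 = Friday.
2320 mod 7 = 3, so 2320 days before a Friday is Friday − 3 = Tuesday.

Tuesday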